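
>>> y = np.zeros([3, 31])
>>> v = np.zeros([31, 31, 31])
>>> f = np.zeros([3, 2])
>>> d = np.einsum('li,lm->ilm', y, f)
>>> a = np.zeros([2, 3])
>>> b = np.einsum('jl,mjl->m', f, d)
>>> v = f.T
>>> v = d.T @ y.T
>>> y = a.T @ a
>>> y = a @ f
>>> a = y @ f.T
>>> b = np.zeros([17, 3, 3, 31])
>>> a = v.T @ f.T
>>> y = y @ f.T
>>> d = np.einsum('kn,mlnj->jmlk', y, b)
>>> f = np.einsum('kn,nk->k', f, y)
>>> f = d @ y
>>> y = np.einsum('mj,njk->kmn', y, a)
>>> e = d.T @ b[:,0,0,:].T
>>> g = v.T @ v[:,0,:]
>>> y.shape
(3, 2, 3)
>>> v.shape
(2, 3, 3)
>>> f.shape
(31, 17, 3, 3)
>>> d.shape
(31, 17, 3, 2)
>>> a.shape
(3, 3, 3)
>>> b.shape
(17, 3, 3, 31)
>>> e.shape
(2, 3, 17, 17)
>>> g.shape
(3, 3, 3)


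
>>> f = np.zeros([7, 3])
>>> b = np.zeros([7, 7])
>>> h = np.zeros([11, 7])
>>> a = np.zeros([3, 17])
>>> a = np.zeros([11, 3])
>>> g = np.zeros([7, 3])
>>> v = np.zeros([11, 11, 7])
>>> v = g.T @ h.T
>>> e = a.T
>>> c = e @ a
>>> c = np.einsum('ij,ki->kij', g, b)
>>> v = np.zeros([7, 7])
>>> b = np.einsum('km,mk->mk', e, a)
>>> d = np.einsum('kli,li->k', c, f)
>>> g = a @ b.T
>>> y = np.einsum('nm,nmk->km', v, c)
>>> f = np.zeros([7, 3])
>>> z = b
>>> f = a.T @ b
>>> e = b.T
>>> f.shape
(3, 3)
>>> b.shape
(11, 3)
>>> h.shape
(11, 7)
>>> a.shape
(11, 3)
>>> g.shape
(11, 11)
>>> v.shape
(7, 7)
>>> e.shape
(3, 11)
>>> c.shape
(7, 7, 3)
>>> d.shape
(7,)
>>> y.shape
(3, 7)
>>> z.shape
(11, 3)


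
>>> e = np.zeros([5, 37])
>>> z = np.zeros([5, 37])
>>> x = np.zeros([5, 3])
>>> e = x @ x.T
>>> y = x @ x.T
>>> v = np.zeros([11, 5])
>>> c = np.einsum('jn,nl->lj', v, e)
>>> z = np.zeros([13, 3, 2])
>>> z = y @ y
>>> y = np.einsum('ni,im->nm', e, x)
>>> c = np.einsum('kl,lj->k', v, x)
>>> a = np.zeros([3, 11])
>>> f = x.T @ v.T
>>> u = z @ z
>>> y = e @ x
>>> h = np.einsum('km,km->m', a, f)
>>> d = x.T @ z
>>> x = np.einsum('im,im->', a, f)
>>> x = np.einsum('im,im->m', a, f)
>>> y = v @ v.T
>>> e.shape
(5, 5)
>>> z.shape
(5, 5)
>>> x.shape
(11,)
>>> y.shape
(11, 11)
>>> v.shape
(11, 5)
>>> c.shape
(11,)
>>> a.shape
(3, 11)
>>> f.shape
(3, 11)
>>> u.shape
(5, 5)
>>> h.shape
(11,)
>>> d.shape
(3, 5)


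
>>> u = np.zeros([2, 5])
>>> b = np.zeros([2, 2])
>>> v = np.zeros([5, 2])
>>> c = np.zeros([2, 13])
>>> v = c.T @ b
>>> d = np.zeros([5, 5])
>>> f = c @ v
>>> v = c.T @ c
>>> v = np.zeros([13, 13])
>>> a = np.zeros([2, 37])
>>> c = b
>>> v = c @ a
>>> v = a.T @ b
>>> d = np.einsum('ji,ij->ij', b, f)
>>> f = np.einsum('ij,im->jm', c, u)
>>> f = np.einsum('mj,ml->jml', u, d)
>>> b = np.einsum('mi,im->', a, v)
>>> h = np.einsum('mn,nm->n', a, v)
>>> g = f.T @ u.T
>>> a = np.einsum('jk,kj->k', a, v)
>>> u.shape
(2, 5)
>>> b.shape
()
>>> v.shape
(37, 2)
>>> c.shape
(2, 2)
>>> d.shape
(2, 2)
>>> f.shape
(5, 2, 2)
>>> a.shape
(37,)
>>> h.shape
(37,)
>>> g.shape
(2, 2, 2)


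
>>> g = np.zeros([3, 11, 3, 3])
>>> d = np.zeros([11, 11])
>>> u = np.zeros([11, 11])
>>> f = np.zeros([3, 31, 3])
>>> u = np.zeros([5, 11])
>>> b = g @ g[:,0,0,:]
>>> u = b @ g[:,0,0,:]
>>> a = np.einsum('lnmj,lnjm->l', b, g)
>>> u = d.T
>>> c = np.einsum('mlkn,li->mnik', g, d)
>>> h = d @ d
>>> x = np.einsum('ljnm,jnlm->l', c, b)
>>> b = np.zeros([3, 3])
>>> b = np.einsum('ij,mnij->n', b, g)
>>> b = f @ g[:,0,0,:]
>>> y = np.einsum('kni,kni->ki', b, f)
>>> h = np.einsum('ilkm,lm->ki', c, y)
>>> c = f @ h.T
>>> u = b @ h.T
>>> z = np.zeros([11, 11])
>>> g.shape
(3, 11, 3, 3)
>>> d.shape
(11, 11)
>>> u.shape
(3, 31, 11)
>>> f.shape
(3, 31, 3)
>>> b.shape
(3, 31, 3)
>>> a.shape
(3,)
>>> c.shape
(3, 31, 11)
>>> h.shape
(11, 3)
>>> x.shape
(3,)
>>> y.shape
(3, 3)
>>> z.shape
(11, 11)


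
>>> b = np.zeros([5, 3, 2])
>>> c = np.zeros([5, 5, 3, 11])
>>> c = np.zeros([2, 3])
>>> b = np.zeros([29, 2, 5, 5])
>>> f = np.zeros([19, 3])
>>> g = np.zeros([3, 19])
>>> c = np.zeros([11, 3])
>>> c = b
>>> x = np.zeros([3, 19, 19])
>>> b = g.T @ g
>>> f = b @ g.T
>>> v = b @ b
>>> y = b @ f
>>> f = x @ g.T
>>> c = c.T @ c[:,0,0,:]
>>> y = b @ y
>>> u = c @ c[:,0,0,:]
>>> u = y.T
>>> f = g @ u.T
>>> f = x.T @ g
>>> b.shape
(19, 19)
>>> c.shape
(5, 5, 2, 5)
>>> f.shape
(19, 19, 19)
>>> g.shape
(3, 19)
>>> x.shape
(3, 19, 19)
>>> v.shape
(19, 19)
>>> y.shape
(19, 3)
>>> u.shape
(3, 19)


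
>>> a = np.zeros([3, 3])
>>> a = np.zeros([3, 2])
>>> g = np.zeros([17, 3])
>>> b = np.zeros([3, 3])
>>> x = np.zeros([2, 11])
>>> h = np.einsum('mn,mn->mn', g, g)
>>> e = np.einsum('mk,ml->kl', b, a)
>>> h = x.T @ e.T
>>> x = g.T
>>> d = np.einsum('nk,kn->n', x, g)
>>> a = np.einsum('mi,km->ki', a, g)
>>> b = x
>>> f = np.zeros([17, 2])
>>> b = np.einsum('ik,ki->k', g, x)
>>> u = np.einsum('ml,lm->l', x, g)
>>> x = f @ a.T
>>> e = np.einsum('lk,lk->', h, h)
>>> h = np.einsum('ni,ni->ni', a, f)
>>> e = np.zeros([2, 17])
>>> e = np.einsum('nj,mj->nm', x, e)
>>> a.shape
(17, 2)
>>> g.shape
(17, 3)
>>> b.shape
(3,)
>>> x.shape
(17, 17)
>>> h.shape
(17, 2)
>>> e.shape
(17, 2)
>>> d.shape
(3,)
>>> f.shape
(17, 2)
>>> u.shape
(17,)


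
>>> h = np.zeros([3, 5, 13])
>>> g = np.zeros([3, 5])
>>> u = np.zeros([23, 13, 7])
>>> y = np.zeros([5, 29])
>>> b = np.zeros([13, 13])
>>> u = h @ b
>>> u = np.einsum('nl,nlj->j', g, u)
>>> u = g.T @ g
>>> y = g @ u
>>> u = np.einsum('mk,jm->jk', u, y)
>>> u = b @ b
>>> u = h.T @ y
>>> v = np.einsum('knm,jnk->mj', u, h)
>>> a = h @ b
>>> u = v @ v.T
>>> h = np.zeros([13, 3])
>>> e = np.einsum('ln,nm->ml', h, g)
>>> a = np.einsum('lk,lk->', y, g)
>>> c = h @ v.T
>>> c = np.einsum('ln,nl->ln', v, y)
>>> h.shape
(13, 3)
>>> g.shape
(3, 5)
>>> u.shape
(5, 5)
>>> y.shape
(3, 5)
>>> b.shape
(13, 13)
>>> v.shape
(5, 3)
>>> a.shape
()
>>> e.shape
(5, 13)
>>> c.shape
(5, 3)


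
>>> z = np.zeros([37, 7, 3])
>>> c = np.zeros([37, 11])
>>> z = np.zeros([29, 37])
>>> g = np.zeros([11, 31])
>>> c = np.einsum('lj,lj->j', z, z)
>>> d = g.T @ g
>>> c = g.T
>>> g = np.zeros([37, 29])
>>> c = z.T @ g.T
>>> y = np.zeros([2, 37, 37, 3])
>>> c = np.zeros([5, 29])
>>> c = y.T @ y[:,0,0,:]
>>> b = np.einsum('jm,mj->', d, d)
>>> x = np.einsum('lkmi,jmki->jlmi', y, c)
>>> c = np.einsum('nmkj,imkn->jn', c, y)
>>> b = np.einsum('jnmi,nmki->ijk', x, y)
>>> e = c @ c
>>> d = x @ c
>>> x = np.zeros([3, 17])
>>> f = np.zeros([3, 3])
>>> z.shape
(29, 37)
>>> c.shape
(3, 3)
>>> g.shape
(37, 29)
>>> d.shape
(3, 2, 37, 3)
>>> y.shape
(2, 37, 37, 3)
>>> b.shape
(3, 3, 37)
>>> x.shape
(3, 17)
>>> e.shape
(3, 3)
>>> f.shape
(3, 3)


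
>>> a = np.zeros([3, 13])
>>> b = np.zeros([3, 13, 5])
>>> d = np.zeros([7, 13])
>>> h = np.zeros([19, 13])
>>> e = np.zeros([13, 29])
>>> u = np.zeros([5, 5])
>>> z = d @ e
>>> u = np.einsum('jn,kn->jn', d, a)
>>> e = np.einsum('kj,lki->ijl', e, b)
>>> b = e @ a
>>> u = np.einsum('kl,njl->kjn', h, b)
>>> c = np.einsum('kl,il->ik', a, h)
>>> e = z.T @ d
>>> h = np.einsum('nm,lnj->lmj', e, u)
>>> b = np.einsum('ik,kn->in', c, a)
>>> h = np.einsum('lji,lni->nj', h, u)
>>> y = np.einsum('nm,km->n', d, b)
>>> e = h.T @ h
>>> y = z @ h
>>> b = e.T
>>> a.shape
(3, 13)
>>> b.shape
(13, 13)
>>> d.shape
(7, 13)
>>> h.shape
(29, 13)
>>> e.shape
(13, 13)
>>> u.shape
(19, 29, 5)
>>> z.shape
(7, 29)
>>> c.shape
(19, 3)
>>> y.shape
(7, 13)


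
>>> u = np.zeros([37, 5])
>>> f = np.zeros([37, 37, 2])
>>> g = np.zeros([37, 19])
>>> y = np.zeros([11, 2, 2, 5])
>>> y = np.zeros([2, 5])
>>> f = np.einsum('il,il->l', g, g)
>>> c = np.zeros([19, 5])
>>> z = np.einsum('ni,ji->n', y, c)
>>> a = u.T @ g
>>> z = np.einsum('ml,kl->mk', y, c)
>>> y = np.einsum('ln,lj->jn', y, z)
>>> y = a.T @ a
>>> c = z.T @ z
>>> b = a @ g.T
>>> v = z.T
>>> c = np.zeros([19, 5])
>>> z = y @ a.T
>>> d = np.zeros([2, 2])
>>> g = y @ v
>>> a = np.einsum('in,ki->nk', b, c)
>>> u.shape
(37, 5)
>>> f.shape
(19,)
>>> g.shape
(19, 2)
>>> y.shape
(19, 19)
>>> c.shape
(19, 5)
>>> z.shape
(19, 5)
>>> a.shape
(37, 19)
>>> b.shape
(5, 37)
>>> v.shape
(19, 2)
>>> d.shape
(2, 2)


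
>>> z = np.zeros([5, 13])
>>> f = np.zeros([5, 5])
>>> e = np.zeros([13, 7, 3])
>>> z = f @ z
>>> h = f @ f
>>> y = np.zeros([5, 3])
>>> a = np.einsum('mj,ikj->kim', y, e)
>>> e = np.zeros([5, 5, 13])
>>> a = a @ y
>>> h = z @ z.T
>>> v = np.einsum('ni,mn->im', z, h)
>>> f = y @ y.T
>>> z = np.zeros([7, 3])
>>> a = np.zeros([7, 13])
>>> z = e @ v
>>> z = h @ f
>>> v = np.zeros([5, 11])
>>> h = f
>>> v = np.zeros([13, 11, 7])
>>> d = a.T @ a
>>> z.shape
(5, 5)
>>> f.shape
(5, 5)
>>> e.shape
(5, 5, 13)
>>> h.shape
(5, 5)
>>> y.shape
(5, 3)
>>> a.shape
(7, 13)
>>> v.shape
(13, 11, 7)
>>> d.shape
(13, 13)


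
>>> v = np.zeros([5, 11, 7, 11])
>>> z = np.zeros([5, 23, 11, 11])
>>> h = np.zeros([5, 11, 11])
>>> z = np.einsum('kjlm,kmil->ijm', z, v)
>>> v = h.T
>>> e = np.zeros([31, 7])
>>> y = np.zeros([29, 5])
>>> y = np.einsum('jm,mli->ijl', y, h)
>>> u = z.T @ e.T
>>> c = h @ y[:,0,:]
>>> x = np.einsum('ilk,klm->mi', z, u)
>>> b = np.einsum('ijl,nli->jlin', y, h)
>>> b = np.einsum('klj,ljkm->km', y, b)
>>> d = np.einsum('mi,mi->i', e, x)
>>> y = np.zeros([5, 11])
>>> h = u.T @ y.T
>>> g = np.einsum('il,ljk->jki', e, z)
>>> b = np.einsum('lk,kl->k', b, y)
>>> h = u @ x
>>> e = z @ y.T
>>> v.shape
(11, 11, 5)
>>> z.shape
(7, 23, 11)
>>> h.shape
(11, 23, 7)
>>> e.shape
(7, 23, 5)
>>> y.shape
(5, 11)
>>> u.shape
(11, 23, 31)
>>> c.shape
(5, 11, 11)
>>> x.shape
(31, 7)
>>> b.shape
(5,)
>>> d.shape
(7,)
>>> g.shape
(23, 11, 31)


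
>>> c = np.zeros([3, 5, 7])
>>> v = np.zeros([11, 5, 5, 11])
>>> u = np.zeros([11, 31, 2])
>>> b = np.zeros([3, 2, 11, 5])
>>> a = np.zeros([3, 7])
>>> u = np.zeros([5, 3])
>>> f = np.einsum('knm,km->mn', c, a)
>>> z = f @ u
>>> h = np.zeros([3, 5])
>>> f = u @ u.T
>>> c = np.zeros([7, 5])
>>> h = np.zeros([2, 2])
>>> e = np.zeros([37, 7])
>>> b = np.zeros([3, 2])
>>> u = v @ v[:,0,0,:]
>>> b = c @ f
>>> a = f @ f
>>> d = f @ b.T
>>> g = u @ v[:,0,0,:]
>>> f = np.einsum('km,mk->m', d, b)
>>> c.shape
(7, 5)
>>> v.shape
(11, 5, 5, 11)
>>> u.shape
(11, 5, 5, 11)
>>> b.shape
(7, 5)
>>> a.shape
(5, 5)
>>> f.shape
(7,)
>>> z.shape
(7, 3)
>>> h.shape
(2, 2)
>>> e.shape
(37, 7)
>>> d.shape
(5, 7)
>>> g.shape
(11, 5, 5, 11)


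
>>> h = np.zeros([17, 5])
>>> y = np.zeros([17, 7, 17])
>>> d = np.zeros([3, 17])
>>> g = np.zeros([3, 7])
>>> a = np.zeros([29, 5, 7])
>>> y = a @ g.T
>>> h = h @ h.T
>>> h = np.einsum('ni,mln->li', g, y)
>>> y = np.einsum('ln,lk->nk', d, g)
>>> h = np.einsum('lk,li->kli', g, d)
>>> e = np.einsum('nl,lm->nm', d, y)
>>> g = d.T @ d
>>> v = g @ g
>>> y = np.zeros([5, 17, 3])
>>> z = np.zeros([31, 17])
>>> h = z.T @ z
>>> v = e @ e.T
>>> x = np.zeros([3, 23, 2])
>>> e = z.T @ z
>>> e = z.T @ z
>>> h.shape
(17, 17)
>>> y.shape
(5, 17, 3)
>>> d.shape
(3, 17)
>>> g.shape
(17, 17)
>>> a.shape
(29, 5, 7)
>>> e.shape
(17, 17)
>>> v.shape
(3, 3)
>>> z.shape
(31, 17)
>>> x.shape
(3, 23, 2)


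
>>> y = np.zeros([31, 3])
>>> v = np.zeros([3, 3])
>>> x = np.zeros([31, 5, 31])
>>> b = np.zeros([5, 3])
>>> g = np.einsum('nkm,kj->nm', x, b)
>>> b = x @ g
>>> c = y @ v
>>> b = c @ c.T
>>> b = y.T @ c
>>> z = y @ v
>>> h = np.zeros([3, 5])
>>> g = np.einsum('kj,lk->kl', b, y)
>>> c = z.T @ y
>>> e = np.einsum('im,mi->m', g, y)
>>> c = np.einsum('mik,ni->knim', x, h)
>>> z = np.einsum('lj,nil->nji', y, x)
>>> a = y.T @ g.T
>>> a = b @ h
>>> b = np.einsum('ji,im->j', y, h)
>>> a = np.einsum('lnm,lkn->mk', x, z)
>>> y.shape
(31, 3)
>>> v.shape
(3, 3)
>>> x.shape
(31, 5, 31)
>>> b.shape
(31,)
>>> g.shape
(3, 31)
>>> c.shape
(31, 3, 5, 31)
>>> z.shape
(31, 3, 5)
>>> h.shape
(3, 5)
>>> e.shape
(31,)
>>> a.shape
(31, 3)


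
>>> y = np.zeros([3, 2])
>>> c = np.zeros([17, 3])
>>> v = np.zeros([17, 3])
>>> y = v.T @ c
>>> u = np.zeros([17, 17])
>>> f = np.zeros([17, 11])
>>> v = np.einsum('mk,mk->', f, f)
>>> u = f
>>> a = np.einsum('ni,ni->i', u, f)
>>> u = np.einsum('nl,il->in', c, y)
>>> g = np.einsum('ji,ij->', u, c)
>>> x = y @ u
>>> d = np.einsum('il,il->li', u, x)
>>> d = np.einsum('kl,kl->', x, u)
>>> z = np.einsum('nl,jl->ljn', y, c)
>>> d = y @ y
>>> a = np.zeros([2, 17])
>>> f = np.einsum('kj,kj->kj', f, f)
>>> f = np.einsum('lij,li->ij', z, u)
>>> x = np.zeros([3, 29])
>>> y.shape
(3, 3)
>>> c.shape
(17, 3)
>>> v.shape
()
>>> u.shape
(3, 17)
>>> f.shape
(17, 3)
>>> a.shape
(2, 17)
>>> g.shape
()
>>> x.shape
(3, 29)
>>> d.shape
(3, 3)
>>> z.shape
(3, 17, 3)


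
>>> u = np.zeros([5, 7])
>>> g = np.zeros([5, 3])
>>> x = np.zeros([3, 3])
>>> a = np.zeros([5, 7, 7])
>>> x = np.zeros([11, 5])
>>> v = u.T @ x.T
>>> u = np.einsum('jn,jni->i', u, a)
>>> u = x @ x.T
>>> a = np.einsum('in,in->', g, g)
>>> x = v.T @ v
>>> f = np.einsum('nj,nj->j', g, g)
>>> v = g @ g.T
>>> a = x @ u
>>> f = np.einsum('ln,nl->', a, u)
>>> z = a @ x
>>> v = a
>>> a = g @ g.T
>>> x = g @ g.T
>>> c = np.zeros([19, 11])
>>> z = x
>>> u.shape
(11, 11)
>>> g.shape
(5, 3)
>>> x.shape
(5, 5)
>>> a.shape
(5, 5)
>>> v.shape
(11, 11)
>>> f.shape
()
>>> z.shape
(5, 5)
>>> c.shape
(19, 11)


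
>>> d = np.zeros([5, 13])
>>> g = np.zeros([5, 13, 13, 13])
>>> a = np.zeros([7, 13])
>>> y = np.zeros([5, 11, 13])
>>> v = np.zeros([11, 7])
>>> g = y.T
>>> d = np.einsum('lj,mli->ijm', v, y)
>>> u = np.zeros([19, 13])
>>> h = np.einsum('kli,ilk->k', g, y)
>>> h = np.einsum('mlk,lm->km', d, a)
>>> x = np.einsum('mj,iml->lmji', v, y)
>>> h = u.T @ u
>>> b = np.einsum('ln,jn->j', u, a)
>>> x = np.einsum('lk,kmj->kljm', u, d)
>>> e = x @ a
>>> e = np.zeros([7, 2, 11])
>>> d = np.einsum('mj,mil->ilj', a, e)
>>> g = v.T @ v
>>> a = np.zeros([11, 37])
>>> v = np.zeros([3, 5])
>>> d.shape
(2, 11, 13)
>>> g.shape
(7, 7)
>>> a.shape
(11, 37)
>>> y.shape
(5, 11, 13)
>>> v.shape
(3, 5)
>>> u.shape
(19, 13)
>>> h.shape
(13, 13)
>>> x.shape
(13, 19, 5, 7)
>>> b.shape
(7,)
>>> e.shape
(7, 2, 11)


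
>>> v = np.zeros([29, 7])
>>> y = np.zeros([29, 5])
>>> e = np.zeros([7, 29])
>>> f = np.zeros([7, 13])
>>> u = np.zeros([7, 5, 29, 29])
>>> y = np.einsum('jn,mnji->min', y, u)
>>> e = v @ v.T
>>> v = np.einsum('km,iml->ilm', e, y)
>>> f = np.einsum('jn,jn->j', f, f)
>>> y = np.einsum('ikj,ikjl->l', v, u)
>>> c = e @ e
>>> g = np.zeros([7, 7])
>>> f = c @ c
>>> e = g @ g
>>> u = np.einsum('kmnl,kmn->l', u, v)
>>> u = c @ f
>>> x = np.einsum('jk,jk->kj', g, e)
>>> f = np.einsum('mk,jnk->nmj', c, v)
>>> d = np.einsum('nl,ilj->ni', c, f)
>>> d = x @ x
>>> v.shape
(7, 5, 29)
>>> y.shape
(29,)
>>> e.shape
(7, 7)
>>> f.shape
(5, 29, 7)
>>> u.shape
(29, 29)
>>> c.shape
(29, 29)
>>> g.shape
(7, 7)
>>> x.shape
(7, 7)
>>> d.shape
(7, 7)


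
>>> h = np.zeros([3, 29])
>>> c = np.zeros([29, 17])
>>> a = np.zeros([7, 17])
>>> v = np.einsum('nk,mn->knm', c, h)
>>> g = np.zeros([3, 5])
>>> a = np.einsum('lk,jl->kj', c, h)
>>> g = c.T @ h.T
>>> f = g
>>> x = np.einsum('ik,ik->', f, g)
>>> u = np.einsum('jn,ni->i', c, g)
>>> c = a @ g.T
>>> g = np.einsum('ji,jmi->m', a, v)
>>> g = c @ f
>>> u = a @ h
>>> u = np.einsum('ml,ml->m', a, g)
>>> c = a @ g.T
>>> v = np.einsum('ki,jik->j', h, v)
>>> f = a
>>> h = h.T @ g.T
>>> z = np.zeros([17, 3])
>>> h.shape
(29, 17)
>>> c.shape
(17, 17)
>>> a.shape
(17, 3)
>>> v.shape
(17,)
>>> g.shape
(17, 3)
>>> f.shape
(17, 3)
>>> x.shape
()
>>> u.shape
(17,)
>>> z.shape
(17, 3)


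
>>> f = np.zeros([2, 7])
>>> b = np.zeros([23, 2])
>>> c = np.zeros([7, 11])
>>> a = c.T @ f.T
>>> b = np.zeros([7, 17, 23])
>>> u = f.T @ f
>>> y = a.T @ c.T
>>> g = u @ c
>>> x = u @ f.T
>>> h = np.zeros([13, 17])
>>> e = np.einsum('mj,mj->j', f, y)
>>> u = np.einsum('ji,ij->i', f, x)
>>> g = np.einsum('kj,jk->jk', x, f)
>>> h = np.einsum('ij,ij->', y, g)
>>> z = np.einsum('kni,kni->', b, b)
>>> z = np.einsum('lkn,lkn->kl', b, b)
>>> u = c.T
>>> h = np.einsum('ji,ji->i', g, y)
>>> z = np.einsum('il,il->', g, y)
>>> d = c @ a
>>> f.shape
(2, 7)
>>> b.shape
(7, 17, 23)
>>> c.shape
(7, 11)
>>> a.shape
(11, 2)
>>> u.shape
(11, 7)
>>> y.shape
(2, 7)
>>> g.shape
(2, 7)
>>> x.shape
(7, 2)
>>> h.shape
(7,)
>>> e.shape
(7,)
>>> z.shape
()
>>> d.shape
(7, 2)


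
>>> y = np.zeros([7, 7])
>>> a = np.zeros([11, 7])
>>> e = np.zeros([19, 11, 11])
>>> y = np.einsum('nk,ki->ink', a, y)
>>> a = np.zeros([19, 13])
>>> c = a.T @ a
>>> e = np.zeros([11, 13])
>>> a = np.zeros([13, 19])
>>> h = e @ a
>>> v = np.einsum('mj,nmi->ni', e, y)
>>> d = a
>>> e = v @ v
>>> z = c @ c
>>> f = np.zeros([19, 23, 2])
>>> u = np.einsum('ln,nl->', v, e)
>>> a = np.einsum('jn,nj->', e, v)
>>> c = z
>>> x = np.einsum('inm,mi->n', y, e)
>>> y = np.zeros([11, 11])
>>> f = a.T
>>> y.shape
(11, 11)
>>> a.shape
()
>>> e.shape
(7, 7)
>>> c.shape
(13, 13)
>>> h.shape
(11, 19)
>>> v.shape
(7, 7)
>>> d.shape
(13, 19)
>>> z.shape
(13, 13)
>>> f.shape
()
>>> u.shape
()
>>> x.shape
(11,)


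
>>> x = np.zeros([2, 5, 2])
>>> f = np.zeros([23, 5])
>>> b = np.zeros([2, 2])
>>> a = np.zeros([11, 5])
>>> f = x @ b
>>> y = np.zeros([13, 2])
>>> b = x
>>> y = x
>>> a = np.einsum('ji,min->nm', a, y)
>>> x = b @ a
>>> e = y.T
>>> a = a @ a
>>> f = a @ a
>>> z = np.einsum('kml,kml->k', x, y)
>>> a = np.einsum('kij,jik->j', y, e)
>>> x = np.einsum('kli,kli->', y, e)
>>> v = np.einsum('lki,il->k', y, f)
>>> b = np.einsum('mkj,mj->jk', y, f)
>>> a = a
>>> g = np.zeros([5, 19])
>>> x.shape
()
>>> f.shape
(2, 2)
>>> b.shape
(2, 5)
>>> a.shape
(2,)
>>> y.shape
(2, 5, 2)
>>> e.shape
(2, 5, 2)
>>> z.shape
(2,)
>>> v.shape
(5,)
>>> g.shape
(5, 19)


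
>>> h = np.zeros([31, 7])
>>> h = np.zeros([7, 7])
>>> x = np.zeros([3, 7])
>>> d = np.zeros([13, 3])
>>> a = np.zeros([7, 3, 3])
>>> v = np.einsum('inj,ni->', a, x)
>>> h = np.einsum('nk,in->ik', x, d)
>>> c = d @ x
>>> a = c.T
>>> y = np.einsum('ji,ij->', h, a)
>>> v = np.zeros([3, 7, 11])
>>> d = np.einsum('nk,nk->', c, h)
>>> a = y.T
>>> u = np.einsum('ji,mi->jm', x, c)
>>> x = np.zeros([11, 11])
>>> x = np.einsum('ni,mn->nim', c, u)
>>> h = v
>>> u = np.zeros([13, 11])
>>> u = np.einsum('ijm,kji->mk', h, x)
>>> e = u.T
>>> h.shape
(3, 7, 11)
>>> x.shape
(13, 7, 3)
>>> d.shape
()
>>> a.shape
()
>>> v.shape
(3, 7, 11)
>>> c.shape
(13, 7)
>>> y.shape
()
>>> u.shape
(11, 13)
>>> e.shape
(13, 11)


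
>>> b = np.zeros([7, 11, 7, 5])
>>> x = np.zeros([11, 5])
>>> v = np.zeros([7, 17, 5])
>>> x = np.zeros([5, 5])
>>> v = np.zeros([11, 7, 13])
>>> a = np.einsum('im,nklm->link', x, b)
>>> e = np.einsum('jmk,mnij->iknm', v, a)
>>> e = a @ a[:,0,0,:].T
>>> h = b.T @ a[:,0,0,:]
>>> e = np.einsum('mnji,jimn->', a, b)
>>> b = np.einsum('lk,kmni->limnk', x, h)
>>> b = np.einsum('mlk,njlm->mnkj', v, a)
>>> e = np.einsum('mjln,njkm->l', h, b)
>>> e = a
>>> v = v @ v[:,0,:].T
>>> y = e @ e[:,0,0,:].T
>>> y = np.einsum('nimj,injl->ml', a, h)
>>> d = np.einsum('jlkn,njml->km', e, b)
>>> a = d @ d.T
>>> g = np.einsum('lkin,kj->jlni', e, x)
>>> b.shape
(11, 7, 13, 5)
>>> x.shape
(5, 5)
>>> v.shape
(11, 7, 11)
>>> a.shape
(7, 7)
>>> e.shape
(7, 5, 7, 11)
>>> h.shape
(5, 7, 11, 11)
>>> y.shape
(7, 11)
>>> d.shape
(7, 13)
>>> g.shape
(5, 7, 11, 7)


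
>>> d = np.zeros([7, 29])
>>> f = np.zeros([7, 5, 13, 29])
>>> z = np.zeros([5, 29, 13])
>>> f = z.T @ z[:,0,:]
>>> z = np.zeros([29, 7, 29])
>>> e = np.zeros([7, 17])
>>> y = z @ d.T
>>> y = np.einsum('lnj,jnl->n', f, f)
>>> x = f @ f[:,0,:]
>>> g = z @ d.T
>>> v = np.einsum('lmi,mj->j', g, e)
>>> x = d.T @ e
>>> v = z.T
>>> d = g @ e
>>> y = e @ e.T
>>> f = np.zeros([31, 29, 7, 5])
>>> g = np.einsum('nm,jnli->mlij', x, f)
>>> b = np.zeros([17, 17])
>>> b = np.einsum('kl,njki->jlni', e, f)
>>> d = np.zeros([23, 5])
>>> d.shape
(23, 5)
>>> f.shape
(31, 29, 7, 5)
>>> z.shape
(29, 7, 29)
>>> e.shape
(7, 17)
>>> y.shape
(7, 7)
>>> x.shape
(29, 17)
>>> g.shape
(17, 7, 5, 31)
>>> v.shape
(29, 7, 29)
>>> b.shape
(29, 17, 31, 5)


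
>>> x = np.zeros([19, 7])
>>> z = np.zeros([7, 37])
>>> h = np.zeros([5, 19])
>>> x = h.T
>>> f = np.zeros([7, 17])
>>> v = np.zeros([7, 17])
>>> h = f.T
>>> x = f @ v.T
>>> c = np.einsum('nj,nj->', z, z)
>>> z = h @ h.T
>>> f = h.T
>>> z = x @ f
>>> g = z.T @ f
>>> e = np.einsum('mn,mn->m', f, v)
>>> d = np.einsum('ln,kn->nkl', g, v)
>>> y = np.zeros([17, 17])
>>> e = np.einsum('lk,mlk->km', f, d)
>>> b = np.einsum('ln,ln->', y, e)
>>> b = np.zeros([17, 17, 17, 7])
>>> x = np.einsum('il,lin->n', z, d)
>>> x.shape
(17,)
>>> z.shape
(7, 17)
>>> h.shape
(17, 7)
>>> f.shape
(7, 17)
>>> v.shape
(7, 17)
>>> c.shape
()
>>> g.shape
(17, 17)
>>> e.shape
(17, 17)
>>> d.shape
(17, 7, 17)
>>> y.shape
(17, 17)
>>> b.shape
(17, 17, 17, 7)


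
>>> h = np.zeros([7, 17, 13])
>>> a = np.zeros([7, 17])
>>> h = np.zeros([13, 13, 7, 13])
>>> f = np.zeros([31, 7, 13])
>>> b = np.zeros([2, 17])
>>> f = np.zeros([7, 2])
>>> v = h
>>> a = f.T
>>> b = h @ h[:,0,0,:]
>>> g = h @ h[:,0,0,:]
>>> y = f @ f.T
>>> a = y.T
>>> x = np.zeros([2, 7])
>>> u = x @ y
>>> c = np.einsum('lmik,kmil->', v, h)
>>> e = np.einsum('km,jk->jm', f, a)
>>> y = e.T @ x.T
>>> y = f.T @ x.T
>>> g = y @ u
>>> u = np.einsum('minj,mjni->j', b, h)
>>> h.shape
(13, 13, 7, 13)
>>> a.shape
(7, 7)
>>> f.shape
(7, 2)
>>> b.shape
(13, 13, 7, 13)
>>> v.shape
(13, 13, 7, 13)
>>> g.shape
(2, 7)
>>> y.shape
(2, 2)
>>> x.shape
(2, 7)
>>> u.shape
(13,)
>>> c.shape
()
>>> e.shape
(7, 2)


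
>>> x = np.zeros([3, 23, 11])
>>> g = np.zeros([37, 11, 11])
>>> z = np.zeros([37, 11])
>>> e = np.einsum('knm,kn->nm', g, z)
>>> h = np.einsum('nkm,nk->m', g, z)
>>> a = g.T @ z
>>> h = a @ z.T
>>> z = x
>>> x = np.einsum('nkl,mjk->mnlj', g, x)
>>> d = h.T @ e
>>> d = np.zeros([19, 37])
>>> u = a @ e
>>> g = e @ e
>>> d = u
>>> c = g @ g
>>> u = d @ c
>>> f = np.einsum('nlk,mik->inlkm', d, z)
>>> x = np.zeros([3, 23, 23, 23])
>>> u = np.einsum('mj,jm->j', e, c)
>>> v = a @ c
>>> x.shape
(3, 23, 23, 23)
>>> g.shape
(11, 11)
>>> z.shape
(3, 23, 11)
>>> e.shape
(11, 11)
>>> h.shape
(11, 11, 37)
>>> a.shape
(11, 11, 11)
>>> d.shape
(11, 11, 11)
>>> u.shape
(11,)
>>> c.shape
(11, 11)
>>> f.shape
(23, 11, 11, 11, 3)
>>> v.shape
(11, 11, 11)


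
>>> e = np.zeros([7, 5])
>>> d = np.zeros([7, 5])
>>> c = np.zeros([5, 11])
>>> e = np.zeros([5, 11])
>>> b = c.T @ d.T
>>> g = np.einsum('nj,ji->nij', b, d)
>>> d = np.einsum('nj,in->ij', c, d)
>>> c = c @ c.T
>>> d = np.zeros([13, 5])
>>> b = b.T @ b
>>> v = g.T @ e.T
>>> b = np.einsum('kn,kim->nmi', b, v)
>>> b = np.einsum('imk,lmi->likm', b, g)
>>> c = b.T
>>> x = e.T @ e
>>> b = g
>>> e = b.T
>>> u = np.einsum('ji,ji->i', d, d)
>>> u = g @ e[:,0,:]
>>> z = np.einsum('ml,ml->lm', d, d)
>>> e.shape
(7, 5, 11)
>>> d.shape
(13, 5)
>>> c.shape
(5, 5, 7, 11)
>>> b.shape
(11, 5, 7)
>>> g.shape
(11, 5, 7)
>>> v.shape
(7, 5, 5)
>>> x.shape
(11, 11)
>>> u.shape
(11, 5, 11)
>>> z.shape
(5, 13)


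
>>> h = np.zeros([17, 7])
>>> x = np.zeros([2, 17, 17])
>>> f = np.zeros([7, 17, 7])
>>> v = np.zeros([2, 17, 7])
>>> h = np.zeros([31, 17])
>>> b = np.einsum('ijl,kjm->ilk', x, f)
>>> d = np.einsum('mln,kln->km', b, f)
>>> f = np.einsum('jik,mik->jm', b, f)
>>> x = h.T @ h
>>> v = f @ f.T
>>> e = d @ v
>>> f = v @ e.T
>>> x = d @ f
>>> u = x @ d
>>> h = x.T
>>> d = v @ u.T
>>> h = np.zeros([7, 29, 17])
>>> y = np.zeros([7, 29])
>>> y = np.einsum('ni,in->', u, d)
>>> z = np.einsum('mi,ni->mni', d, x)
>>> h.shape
(7, 29, 17)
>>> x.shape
(7, 7)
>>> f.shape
(2, 7)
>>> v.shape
(2, 2)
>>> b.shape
(2, 17, 7)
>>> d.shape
(2, 7)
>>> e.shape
(7, 2)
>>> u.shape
(7, 2)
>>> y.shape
()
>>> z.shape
(2, 7, 7)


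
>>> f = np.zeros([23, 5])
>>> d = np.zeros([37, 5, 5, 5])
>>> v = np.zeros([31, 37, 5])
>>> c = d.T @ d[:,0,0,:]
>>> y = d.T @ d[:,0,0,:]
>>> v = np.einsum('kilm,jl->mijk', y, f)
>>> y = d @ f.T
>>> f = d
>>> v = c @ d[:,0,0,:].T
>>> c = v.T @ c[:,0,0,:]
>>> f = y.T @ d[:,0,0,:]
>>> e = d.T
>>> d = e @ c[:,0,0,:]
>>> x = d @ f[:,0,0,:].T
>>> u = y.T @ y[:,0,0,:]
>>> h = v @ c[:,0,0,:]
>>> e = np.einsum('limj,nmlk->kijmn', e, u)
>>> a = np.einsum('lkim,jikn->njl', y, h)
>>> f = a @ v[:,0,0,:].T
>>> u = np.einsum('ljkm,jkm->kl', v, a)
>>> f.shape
(5, 5, 5)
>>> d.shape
(5, 5, 5, 5)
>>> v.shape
(5, 5, 5, 37)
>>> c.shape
(37, 5, 5, 5)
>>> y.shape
(37, 5, 5, 23)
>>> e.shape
(23, 5, 37, 5, 23)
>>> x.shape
(5, 5, 5, 23)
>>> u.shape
(5, 5)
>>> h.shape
(5, 5, 5, 5)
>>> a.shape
(5, 5, 37)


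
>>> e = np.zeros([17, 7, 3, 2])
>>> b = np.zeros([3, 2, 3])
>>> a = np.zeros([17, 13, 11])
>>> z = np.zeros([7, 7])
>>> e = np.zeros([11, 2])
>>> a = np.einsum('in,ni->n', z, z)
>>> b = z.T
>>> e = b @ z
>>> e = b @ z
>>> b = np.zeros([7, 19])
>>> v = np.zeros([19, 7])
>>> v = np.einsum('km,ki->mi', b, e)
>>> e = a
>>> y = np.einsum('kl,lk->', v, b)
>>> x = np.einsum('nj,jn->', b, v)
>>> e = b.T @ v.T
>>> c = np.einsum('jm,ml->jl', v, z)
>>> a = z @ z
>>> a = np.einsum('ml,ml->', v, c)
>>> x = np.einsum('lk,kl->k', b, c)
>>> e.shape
(19, 19)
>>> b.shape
(7, 19)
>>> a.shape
()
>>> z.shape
(7, 7)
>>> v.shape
(19, 7)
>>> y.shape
()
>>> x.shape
(19,)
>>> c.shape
(19, 7)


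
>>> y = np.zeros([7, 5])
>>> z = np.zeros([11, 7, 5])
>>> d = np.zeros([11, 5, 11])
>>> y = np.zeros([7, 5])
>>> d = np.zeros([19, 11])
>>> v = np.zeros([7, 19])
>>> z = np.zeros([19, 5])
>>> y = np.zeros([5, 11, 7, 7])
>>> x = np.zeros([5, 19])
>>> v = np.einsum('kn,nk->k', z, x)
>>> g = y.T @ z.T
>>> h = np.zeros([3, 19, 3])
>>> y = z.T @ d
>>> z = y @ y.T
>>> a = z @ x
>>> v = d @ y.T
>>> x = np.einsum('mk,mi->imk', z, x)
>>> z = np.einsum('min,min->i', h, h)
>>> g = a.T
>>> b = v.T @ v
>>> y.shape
(5, 11)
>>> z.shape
(19,)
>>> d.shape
(19, 11)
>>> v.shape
(19, 5)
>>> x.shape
(19, 5, 5)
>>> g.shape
(19, 5)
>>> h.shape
(3, 19, 3)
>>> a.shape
(5, 19)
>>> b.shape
(5, 5)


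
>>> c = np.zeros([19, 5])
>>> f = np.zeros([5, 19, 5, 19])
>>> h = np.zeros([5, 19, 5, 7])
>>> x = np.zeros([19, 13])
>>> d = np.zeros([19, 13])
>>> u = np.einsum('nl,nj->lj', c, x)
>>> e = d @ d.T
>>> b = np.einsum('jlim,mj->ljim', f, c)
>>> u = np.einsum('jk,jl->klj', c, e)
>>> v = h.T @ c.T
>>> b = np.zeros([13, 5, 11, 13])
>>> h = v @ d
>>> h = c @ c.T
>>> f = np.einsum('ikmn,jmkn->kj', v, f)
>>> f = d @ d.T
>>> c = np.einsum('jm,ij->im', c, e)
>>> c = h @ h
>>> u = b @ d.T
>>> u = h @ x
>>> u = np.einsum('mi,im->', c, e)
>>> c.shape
(19, 19)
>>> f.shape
(19, 19)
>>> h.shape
(19, 19)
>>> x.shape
(19, 13)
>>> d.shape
(19, 13)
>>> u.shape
()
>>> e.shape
(19, 19)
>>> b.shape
(13, 5, 11, 13)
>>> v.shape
(7, 5, 19, 19)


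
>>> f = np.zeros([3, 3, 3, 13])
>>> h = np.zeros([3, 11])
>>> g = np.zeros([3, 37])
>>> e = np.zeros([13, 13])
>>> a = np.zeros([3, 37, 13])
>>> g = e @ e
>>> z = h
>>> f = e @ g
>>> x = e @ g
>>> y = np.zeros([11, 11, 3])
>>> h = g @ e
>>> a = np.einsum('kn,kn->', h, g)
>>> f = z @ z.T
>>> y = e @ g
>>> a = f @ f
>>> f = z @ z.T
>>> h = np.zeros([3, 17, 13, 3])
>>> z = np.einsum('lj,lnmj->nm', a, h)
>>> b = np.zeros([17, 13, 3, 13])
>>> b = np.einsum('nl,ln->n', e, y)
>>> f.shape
(3, 3)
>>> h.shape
(3, 17, 13, 3)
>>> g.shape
(13, 13)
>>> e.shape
(13, 13)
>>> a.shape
(3, 3)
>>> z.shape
(17, 13)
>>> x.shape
(13, 13)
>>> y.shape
(13, 13)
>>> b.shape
(13,)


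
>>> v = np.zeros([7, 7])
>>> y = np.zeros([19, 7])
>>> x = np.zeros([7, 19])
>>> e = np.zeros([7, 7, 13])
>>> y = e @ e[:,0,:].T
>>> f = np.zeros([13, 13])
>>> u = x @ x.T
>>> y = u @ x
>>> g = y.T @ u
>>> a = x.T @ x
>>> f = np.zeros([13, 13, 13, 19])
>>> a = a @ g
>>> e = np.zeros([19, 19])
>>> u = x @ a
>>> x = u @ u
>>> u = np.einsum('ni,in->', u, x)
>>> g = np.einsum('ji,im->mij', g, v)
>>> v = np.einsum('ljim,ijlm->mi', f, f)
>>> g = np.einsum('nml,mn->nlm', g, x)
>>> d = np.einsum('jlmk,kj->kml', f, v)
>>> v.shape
(19, 13)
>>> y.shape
(7, 19)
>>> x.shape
(7, 7)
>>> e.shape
(19, 19)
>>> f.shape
(13, 13, 13, 19)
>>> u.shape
()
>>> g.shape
(7, 19, 7)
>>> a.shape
(19, 7)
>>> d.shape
(19, 13, 13)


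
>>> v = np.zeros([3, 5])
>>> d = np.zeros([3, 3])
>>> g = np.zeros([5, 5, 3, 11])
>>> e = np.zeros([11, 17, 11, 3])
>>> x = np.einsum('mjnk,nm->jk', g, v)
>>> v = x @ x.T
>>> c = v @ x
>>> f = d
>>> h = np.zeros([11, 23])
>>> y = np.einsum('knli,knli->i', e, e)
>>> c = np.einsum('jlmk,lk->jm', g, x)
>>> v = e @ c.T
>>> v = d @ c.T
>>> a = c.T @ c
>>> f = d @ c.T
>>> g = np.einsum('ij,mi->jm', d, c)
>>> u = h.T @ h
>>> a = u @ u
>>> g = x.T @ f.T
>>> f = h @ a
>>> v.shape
(3, 5)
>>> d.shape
(3, 3)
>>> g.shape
(11, 3)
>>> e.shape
(11, 17, 11, 3)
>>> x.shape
(5, 11)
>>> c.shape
(5, 3)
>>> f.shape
(11, 23)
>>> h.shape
(11, 23)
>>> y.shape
(3,)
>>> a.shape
(23, 23)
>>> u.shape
(23, 23)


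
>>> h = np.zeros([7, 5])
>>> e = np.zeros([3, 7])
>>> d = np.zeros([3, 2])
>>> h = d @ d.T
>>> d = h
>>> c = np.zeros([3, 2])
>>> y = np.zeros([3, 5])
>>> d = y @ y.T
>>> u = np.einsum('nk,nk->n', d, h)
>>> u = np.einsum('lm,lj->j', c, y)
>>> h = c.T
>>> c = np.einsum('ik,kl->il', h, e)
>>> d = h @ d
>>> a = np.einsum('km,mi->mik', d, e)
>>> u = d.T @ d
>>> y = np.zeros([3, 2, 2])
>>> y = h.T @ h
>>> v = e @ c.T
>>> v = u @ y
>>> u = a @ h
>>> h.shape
(2, 3)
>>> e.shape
(3, 7)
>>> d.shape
(2, 3)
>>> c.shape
(2, 7)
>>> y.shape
(3, 3)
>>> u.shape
(3, 7, 3)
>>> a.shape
(3, 7, 2)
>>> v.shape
(3, 3)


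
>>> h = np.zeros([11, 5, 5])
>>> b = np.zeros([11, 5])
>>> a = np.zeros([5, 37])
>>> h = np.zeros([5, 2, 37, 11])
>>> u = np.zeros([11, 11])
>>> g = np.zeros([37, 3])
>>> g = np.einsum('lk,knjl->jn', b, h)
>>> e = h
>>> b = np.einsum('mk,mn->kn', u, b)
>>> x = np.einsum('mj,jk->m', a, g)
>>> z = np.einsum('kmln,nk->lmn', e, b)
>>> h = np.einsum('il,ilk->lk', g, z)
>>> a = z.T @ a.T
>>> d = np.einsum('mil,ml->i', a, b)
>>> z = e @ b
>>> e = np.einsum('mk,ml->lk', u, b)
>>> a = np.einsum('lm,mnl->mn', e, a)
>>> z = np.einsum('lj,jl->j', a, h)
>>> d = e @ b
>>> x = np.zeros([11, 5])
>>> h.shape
(2, 11)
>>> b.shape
(11, 5)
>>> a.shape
(11, 2)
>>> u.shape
(11, 11)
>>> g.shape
(37, 2)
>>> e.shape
(5, 11)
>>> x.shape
(11, 5)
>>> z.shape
(2,)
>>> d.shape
(5, 5)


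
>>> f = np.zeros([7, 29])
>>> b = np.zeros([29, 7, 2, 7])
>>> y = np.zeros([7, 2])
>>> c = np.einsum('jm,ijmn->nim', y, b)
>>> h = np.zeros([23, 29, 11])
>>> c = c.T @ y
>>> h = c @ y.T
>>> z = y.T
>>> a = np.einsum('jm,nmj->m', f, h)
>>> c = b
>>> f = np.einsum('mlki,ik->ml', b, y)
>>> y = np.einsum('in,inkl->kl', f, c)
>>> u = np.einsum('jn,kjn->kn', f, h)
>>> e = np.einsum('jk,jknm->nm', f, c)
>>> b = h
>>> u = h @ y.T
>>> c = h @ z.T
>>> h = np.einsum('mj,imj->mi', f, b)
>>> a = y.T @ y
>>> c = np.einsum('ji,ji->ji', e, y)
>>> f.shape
(29, 7)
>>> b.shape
(2, 29, 7)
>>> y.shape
(2, 7)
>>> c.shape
(2, 7)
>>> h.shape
(29, 2)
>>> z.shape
(2, 7)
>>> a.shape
(7, 7)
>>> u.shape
(2, 29, 2)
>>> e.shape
(2, 7)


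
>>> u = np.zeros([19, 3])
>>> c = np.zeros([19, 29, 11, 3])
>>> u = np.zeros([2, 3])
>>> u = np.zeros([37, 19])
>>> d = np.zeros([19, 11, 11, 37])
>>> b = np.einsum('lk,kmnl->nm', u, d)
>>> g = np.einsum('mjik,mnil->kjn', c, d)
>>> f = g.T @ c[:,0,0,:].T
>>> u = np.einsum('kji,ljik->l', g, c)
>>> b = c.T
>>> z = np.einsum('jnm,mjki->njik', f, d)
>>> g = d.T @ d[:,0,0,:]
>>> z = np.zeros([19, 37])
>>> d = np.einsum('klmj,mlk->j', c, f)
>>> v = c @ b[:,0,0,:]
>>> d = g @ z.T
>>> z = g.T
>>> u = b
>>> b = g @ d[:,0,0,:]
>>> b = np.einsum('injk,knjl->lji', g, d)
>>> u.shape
(3, 11, 29, 19)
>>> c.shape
(19, 29, 11, 3)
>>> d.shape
(37, 11, 11, 19)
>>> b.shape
(19, 11, 37)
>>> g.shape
(37, 11, 11, 37)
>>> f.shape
(11, 29, 19)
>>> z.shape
(37, 11, 11, 37)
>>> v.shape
(19, 29, 11, 19)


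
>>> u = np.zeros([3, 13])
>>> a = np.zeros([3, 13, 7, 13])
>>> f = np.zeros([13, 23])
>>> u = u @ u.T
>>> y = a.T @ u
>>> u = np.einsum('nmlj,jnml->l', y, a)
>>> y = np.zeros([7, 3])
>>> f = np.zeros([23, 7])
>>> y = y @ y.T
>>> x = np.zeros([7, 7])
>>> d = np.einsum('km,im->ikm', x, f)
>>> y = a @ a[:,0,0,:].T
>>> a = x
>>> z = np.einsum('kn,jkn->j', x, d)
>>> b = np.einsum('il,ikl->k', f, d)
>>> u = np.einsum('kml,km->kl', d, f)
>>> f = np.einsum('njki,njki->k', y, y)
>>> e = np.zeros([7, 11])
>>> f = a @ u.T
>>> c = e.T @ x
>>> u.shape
(23, 7)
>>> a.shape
(7, 7)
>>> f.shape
(7, 23)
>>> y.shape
(3, 13, 7, 3)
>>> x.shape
(7, 7)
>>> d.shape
(23, 7, 7)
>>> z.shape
(23,)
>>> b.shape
(7,)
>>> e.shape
(7, 11)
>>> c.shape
(11, 7)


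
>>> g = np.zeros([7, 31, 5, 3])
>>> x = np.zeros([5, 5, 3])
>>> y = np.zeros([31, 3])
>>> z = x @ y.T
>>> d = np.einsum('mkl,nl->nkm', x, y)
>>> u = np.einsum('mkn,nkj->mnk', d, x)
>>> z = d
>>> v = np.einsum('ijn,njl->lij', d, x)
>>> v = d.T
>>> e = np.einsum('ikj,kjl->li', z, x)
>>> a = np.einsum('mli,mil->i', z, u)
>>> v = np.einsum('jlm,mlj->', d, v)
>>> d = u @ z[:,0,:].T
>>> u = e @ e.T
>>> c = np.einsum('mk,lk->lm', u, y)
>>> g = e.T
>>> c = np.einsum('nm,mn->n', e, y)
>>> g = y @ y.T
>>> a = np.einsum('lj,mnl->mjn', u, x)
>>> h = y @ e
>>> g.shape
(31, 31)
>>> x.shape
(5, 5, 3)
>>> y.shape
(31, 3)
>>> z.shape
(31, 5, 5)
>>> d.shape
(31, 5, 31)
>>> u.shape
(3, 3)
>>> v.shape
()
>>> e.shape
(3, 31)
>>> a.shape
(5, 3, 5)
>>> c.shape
(3,)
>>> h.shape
(31, 31)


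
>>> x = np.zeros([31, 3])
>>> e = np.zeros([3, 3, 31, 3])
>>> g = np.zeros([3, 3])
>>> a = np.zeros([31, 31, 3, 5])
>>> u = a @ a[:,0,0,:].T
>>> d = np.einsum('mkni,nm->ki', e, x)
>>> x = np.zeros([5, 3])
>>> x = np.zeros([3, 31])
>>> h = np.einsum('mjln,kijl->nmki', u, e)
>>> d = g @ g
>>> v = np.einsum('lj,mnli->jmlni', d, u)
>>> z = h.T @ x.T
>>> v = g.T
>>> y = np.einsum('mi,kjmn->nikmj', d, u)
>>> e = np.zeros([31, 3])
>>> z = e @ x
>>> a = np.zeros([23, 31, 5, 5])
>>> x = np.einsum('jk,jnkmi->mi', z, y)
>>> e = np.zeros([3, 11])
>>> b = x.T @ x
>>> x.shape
(3, 31)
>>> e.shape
(3, 11)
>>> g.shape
(3, 3)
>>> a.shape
(23, 31, 5, 5)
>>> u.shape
(31, 31, 3, 31)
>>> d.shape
(3, 3)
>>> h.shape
(31, 31, 3, 3)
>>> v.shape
(3, 3)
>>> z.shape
(31, 31)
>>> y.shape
(31, 3, 31, 3, 31)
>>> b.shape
(31, 31)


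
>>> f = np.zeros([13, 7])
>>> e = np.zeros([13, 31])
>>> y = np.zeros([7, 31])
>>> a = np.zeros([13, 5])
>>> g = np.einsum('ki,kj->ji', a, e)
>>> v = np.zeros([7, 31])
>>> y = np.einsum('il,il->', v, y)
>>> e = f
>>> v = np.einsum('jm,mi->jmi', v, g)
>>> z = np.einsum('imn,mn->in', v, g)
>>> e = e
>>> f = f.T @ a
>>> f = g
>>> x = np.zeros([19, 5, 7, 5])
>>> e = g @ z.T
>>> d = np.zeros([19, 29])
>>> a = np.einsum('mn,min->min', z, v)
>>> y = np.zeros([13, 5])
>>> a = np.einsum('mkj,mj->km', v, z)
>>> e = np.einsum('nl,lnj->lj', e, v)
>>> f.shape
(31, 5)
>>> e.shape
(7, 5)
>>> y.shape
(13, 5)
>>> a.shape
(31, 7)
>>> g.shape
(31, 5)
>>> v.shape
(7, 31, 5)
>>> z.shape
(7, 5)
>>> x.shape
(19, 5, 7, 5)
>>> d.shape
(19, 29)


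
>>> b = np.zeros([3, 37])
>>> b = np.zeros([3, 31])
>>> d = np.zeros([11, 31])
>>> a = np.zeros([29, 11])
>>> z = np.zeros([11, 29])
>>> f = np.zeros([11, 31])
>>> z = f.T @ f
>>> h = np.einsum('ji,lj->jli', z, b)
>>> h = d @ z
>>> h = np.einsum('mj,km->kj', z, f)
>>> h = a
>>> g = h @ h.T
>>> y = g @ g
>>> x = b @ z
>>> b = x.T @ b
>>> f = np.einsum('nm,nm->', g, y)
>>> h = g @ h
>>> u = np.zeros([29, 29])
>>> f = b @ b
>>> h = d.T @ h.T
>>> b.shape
(31, 31)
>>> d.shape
(11, 31)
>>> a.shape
(29, 11)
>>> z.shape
(31, 31)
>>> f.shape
(31, 31)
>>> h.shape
(31, 29)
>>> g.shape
(29, 29)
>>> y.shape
(29, 29)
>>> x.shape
(3, 31)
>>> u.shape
(29, 29)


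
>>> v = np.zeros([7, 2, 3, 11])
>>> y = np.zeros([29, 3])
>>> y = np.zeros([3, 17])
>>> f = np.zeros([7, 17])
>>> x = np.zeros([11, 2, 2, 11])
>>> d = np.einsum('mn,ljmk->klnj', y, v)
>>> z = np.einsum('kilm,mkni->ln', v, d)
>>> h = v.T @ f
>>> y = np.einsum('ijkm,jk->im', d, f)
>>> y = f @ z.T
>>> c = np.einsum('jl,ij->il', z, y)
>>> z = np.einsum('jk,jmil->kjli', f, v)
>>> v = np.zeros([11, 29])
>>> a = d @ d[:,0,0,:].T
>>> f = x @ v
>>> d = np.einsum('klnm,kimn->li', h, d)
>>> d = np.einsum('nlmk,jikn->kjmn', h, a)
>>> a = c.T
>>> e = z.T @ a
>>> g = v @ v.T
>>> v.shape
(11, 29)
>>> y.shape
(7, 3)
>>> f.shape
(11, 2, 2, 29)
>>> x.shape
(11, 2, 2, 11)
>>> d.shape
(17, 11, 2, 11)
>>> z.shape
(17, 7, 11, 3)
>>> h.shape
(11, 3, 2, 17)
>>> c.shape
(7, 17)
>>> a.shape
(17, 7)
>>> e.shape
(3, 11, 7, 7)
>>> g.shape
(11, 11)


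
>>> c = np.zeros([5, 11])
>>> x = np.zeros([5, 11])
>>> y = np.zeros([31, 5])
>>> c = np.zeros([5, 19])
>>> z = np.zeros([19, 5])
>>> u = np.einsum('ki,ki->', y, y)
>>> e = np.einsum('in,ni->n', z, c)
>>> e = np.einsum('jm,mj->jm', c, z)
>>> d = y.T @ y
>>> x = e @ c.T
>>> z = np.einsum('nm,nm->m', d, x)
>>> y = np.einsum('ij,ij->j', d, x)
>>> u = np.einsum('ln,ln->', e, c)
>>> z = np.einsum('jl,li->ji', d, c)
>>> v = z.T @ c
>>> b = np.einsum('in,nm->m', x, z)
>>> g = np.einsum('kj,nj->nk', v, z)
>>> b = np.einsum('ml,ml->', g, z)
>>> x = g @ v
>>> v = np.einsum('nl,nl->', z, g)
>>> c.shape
(5, 19)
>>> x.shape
(5, 19)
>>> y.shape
(5,)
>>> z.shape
(5, 19)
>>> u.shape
()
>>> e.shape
(5, 19)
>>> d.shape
(5, 5)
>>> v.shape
()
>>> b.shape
()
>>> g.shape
(5, 19)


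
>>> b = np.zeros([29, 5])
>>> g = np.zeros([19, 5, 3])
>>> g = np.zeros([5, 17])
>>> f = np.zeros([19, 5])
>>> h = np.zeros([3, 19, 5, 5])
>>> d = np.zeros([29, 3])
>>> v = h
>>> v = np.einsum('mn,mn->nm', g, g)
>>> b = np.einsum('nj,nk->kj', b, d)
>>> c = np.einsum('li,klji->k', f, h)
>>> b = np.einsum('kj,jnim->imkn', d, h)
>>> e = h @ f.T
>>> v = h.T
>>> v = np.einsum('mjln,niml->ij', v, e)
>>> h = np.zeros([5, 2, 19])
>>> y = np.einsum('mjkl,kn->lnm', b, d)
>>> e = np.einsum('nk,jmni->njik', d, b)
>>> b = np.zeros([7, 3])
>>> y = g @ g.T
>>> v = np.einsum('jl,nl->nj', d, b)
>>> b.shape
(7, 3)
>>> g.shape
(5, 17)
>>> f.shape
(19, 5)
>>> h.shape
(5, 2, 19)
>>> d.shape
(29, 3)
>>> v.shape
(7, 29)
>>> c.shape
(3,)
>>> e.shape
(29, 5, 19, 3)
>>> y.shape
(5, 5)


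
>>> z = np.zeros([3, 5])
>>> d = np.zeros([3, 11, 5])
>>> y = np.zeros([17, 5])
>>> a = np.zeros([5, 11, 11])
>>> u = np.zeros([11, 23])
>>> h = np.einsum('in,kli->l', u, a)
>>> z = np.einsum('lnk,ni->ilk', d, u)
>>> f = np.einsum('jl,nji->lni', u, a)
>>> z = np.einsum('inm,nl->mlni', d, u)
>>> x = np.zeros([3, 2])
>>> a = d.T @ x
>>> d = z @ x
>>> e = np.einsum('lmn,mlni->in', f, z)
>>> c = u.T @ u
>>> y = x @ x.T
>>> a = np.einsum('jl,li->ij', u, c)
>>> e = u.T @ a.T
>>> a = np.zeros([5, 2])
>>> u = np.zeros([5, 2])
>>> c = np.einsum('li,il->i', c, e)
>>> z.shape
(5, 23, 11, 3)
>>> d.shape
(5, 23, 11, 2)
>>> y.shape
(3, 3)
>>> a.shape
(5, 2)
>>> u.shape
(5, 2)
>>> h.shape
(11,)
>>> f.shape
(23, 5, 11)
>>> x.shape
(3, 2)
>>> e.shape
(23, 23)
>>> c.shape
(23,)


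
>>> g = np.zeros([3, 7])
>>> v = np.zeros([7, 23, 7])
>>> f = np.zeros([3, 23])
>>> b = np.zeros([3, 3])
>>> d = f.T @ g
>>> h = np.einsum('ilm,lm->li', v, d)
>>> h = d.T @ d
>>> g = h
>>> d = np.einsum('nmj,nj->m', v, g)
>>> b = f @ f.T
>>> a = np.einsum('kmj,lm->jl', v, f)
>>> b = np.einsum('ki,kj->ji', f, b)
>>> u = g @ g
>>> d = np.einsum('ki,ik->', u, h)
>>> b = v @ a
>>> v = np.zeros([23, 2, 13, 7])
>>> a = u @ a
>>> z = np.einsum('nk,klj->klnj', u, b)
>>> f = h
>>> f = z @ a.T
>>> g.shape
(7, 7)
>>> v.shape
(23, 2, 13, 7)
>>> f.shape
(7, 23, 7, 7)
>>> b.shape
(7, 23, 3)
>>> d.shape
()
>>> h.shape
(7, 7)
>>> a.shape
(7, 3)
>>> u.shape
(7, 7)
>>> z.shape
(7, 23, 7, 3)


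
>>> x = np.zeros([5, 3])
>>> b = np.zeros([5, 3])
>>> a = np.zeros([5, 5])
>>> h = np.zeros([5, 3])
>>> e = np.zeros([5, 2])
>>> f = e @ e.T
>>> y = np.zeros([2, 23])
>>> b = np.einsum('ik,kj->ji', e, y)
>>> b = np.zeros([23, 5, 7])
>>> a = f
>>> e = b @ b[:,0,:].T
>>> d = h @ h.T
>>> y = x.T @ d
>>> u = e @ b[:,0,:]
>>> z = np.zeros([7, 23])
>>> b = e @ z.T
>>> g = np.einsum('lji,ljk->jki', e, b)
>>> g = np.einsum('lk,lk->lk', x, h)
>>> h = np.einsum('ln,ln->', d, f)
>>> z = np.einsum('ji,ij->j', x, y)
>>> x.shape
(5, 3)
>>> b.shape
(23, 5, 7)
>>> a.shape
(5, 5)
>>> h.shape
()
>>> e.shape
(23, 5, 23)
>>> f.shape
(5, 5)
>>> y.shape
(3, 5)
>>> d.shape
(5, 5)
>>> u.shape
(23, 5, 7)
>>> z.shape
(5,)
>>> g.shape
(5, 3)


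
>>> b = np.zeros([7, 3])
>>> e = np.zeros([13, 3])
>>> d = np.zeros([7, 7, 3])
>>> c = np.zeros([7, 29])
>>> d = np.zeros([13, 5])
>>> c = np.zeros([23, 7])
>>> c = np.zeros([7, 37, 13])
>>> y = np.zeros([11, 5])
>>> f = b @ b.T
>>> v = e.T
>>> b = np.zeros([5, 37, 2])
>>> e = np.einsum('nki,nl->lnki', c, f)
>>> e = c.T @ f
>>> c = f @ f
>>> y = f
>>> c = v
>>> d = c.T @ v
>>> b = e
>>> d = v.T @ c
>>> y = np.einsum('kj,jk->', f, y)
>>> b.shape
(13, 37, 7)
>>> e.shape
(13, 37, 7)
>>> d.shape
(13, 13)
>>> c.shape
(3, 13)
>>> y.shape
()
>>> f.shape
(7, 7)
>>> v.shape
(3, 13)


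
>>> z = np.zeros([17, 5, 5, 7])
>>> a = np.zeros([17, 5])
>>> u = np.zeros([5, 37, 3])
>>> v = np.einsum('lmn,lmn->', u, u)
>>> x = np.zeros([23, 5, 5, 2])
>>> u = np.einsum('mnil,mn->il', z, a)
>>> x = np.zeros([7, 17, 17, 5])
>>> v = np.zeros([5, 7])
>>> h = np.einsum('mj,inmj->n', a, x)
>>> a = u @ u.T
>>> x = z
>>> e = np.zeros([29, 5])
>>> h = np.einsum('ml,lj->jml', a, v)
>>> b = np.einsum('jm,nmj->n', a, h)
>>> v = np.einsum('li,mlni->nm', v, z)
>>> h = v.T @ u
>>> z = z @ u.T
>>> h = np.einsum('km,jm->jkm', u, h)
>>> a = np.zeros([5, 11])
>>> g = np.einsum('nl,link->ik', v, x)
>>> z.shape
(17, 5, 5, 5)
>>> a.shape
(5, 11)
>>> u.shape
(5, 7)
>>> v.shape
(5, 17)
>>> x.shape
(17, 5, 5, 7)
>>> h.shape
(17, 5, 7)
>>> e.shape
(29, 5)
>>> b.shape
(7,)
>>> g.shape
(5, 7)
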